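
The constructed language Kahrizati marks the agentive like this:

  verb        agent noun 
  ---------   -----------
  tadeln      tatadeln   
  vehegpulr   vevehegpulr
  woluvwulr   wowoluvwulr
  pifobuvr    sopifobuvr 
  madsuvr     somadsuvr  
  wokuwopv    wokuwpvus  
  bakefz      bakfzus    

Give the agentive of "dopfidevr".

"dopfidevr" has second-to-last letter 'v'. The stems whose second-to-last letter is 'v' (pifobuvr → sopifobuvr, madsuvr → somadsuvr) add the prefix so-.
The other patterns: stems whose second-to-last letter is 'l' repeat the first consonant+vowel as a prefix; stems whose second-to-last letter is 'f' or 'p' delete the last vowel and add -us.
So dopfidevr → sodopfidevr.

sodopfidevr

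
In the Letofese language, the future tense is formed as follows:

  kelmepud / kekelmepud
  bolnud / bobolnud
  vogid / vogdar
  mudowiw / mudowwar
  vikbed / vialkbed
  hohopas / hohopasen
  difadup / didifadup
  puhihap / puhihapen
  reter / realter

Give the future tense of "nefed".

vogid and kelmepud both end in -d yet inflect differently (vogdar, kekelmepud), so the final letter is not what conditions the rule; the last vowel is.
"nefed" has last vowel 'e'. The stems whose last vowel is 'e' (reter → realter, vikbed → vialkbed) insert -al- after the first vowel.
So nefed → nealfed.

nealfed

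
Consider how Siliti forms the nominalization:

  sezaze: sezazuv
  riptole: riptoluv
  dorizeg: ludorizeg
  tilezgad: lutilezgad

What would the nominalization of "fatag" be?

lufatag

sezaze and dorizeg both have last vowel 'e' yet inflect differently (sezazuv, ludorizeg), so the last vowel is not what conditions the rule; the final letter is.
"fatag" ends in -g. The one such stem in the data (dorizeg → ludorizeg) adds the prefix lu-, so the same rule applies.
The other pattern: stems ending in -e drop the final letter and add -uv.
So fatag → lufatag.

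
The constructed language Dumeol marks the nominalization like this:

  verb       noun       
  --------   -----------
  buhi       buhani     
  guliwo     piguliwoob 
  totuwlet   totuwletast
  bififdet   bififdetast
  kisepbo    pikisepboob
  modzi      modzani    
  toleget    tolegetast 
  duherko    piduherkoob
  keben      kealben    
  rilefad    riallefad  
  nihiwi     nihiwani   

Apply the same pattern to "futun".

bififdet and keben both have last vowel 'e' yet inflect differently (bififdetast, kealben), so the last vowel is not what conditions the rule; the final letter is.
"futun" ends in -n. The one such stem in the data (keben → kealben) inserts -al- after the first vowel (as does rilefad), so the same rule applies.
So futun → fualtun.

fualtun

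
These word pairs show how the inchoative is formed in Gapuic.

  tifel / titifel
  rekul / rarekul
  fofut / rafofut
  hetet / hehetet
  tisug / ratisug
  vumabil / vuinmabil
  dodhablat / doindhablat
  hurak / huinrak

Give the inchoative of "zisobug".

razisobug

"zisobug" has last vowel 'u'. The stems whose last vowel is 'u' (tisug → ratisug, rekul → rarekul, fofut → rafofut) add the prefix ra-.
So zisobug → razisobug.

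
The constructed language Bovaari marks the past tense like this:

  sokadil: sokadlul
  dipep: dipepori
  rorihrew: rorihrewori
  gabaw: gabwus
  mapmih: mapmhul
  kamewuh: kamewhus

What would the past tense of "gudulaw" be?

kamewuh and mapmih both end in -h yet inflect differently (kamewhus, mapmhul), so the final letter is not what conditions the rule; the last vowel is.
"gudulaw" has last vowel 'a'. The one such stem in the data (gabaw → gabwus) deletes the last vowel and adds -us (as does kamewuh), so the same rule applies.
The other patterns: stems whose last vowel is 'i' delete the last vowel and add -ul; stems whose last vowel is 'e' add -ori.
So gudulaw → gudulwus.

gudulwus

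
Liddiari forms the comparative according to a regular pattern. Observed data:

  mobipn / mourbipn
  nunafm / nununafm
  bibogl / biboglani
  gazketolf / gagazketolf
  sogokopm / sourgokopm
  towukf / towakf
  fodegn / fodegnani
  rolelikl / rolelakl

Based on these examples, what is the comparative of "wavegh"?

waveghani

"wavegh" has second-to-last letter 'g'. The stems whose second-to-last letter is 'g' (fodegn → fodegnani, bibogl → biboglani) add -ani.
So wavegh → waveghani.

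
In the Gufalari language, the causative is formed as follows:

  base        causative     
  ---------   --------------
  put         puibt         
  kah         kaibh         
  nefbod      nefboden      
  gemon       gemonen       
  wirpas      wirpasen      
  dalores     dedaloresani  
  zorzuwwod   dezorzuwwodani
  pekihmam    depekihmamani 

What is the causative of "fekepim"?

"fekepim" has 3 vowels. The stems with 3 vowels (dalores → dedaloresani, zorzuwwod → dezorzuwwodani, pekihmam → depekihmamani) add de- … -ani around the stem.
The other patterns: stems with 1 vowel insert -ib- after the first vowel; stems with 2 vowels add -en.
So fekepim → defekepimani.

defekepimani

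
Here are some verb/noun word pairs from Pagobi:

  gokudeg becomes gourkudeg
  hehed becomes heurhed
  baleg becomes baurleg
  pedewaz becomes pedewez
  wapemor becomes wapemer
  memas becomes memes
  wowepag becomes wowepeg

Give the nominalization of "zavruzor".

zavruzer

gokudeg and wowepag both end in -g yet inflect differently (gourkudeg, wowepeg), so the final letter is not what conditions the rule; the last vowel is.
"zavruzor" has last vowel 'o'. The one such stem in the data (wapemor → wapemer) changes the last vowel to 'e' (as do pedewaz, memas), so the same rule applies.
So zavruzor → zavruzer.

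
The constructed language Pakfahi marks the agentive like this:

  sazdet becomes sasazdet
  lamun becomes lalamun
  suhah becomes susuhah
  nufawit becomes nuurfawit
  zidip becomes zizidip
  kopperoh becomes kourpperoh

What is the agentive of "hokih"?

suhah and kopperoh both end in -h yet inflect differently (susuhah, kourpperoh), so the final letter is not what conditions the rule; the number of vowels is.
"hokih" has 2 vowels. The stems with 2 vowels (lamun → lalamun, sazdet → sasazdet, zidip → zizidip) repeat the first consonant+vowel as a prefix.
The other pattern: stems with 3 vowels insert -ur- after the first vowel.
So hokih → hohokih.

hohokih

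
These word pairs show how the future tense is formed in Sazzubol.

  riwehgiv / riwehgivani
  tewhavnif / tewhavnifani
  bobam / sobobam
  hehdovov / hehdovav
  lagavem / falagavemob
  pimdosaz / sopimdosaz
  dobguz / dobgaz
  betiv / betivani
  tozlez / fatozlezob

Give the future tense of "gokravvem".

pimdosaz and tozlez both end in -z yet inflect differently (sopimdosaz, fatozlezob), so the final letter is not what conditions the rule; the last vowel is.
"gokravvem" has last vowel 'e'. The stems whose last vowel is 'e' (tozlez → fatozlezob, lagavem → falagavemob) add fa- … -ob around the stem.
So gokravvem → fagokravvemob.

fagokravvemob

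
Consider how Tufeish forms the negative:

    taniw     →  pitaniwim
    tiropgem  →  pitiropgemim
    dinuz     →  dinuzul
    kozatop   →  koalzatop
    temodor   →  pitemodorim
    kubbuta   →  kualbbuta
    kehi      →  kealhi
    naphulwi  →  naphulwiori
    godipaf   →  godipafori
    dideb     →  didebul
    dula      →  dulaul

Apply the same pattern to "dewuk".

"dewuk" begins with d-. The stems beginning with d- (dideb → didebul, dula → dulaul, dinuz → dinuzul) add -ul.
So dewuk → dewukul.

dewukul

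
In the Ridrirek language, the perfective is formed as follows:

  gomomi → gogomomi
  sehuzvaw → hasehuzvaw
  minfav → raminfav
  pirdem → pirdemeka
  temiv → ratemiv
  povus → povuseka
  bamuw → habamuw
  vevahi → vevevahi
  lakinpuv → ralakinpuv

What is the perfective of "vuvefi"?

temiv and gomomi both have last vowel 'i' yet inflect differently (ratemiv, gogomomi), so the last vowel is not what conditions the rule; the final letter is.
"vuvefi" ends in -i. The stems ending in -i (gomomi → gogomomi, vevahi → vevevahi) repeat the first consonant+vowel as a prefix.
So vuvefi → vuvuvefi.

vuvuvefi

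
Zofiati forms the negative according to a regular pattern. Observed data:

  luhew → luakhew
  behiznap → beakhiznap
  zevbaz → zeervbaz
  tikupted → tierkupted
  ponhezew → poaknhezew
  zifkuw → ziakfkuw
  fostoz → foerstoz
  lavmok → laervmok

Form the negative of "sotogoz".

behiznap and zevbaz both have last vowel 'a' yet inflect differently (beakhiznap, zeervbaz), so the last vowel is not what conditions the rule; the final letter is.
"sotogoz" ends in -z. The stems ending in -z (zevbaz → zeervbaz, fostoz → foerstoz) insert -er- after the first vowel.
The other pattern: stems ending in -p or -w insert -ak- after the first vowel.
So sotogoz → soertogoz.

soertogoz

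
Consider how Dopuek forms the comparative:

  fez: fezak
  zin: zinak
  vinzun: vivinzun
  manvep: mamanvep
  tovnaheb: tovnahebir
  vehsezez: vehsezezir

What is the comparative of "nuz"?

zin and vinzun both end in -n yet inflect differently (zinak, vivinzun), so the final letter is not what conditions the rule; the number of vowels is.
"nuz" has 1 vowel. The stems with 1 vowel (fez → fezak, zin → zinak) add -ak.
The other patterns: stems with 2 vowels repeat the first consonant+vowel as a prefix; stems with 3 vowels add -ir.
So nuz → nuzak.

nuzak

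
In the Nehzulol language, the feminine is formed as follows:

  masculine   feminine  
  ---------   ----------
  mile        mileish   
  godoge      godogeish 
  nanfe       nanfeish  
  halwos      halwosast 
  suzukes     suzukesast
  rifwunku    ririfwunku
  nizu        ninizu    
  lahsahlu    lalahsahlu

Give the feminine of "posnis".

posnisast

mile and suzukes both have last vowel 'e' yet inflect differently (mileish, suzukesast), so the last vowel is not what conditions the rule; the final letter is.
"posnis" ends in -s. The stems ending in -s (halwos → halwosast, suzukes → suzukesast) add -ast.
The other patterns: stems ending in -e add -ish; stems ending in -u repeat the first consonant+vowel as a prefix.
So posnis → posnisast.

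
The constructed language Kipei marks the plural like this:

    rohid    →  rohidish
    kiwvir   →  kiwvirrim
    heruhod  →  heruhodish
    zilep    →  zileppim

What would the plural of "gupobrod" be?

"gupobrod" ends in -d. The stems ending in -d (heruhod → heruhodish, rohid → rohidish) add -ish.
So gupobrod → gupobrodish.

gupobrodish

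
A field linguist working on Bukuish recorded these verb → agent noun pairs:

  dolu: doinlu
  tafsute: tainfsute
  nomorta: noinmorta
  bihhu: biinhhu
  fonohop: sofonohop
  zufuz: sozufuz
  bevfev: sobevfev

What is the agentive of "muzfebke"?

dolu and zufuz both have last vowel 'u' yet inflect differently (doinlu, sozufuz), so the last vowel is not what conditions the rule; whether the stem ends in a vowel or a consonant is.
"muzfebke" ends in a vowel. The stems ending in a vowel (dolu → doinlu, tafsute → tainfsute, nomorta → noinmorta) insert -in- after the first vowel.
So muzfebke → muinzfebke.

muinzfebke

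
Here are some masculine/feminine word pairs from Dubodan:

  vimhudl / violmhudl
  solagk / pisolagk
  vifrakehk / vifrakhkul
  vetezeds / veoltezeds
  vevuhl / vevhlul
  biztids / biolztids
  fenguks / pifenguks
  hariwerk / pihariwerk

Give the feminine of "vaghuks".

pivaghuks

vevuhl and vimhudl both end in -l yet inflect differently (vevhlul, violmhudl), so the final letter is not what conditions the rule; the second-to-last letter is.
"vaghuks" has second-to-last letter 'k'. The one such stem in the data (fenguks → pifenguks) adds the prefix pi-, so the same rule applies.
The other patterns: stems whose second-to-last letter is 'h' delete the last vowel and add -ul; stems whose second-to-last letter is 'd' insert -ol- after the first vowel.
So vaghuks → pivaghuks.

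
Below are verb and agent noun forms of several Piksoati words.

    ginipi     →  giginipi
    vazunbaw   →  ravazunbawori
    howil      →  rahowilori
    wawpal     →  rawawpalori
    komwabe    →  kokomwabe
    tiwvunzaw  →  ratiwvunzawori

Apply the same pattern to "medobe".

howil and ginipi both have last vowel 'i' yet inflect differently (rahowilori, giginipi), so the last vowel is not what conditions the rule; whether the stem ends in a vowel or a consonant is.
"medobe" ends in a vowel. The stems ending in a vowel (ginipi → giginipi, komwabe → kokomwabe) repeat the first consonant+vowel as a prefix.
So medobe → memedobe.

memedobe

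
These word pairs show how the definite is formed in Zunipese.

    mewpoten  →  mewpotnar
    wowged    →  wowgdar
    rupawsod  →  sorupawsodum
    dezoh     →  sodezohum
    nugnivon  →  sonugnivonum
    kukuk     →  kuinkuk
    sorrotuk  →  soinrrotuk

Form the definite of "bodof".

sobodofum

wowged and rupawsod both end in -d yet inflect differently (wowgdar, sorupawsodum), so the final letter is not what conditions the rule; the last vowel is.
"bodof" has last vowel 'o'. The stems whose last vowel is 'o' (rupawsod → sorupawsodum, dezoh → sodezohum, nugnivon → sonugnivonum) add so- … -um around the stem.
So bodof → sobodofum.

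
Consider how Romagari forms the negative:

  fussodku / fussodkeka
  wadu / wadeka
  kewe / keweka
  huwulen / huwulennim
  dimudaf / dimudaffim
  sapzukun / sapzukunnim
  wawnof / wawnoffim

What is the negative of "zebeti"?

zebeteka

kewe and huwulen both have last vowel 'e' yet inflect differently (keweka, huwulennim), so the last vowel is not what conditions the rule; whether the stem ends in a vowel or a consonant is.
"zebeti" ends in a vowel. The stems ending in a vowel (fussodku → fussodkeka, wadu → wadeka, kewe → keweka) drop the final letter and add -eka.
The other pattern: stems ending in a consonant double the final consonant and add -im.
So zebeti → zebeteka.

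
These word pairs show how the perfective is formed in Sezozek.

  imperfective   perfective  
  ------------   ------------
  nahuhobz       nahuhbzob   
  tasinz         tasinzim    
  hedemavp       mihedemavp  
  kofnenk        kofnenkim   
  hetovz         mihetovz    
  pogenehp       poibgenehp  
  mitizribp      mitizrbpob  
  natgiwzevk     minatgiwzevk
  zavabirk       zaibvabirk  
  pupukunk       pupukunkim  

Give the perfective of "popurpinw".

popurpinwim

hedemavp and mitizribp both end in -p yet inflect differently (mihedemavp, mitizrbpob), so the final letter is not what conditions the rule; the second-to-last letter is.
"popurpinw" has second-to-last letter 'n'. The stems whose second-to-last letter is 'n' (kofnenk → kofnenkim, tasinz → tasinzim, pupukunk → pupukunkim) add -im.
The other patterns: stems whose second-to-last letter is 'v' add the prefix mi-; stems whose second-to-last letter is 'b' delete the last vowel and add -ob; stems whose second-to-last letter is 'h' or 'r' insert -ib- after the first vowel.
So popurpinw → popurpinwim.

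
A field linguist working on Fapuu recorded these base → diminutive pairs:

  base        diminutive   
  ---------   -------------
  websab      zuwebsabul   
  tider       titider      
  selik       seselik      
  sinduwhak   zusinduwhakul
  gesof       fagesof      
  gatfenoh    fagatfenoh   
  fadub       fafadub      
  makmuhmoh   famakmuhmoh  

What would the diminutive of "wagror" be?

fawagror

sinduwhak and selik both end in -k yet inflect differently (zusinduwhakul, seselik), so the final letter is not what conditions the rule; the last vowel is.
"wagror" has last vowel 'o'. The stems whose last vowel is 'o' (gesof → fagesof, gatfenoh → fagatfenoh, makmuhmoh → famakmuhmoh) add the prefix fa-.
So wagror → fawagror.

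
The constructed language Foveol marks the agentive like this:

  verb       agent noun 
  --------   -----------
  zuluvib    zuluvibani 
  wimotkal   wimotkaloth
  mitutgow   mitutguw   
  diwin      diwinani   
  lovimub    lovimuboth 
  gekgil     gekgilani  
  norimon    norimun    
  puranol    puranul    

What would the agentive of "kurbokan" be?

kurbokanoth

gekgil and puranol both end in -l yet inflect differently (gekgilani, puranul), so the final letter is not what conditions the rule; the last vowel is.
"kurbokan" has last vowel 'a'. The one such stem in the data (wimotkal → wimotkaloth) adds -oth, so the same rule applies.
The other patterns: stems whose last vowel is 'i' add -ani; stems whose last vowel is 'o' change the last vowel to 'u'.
So kurbokan → kurbokanoth.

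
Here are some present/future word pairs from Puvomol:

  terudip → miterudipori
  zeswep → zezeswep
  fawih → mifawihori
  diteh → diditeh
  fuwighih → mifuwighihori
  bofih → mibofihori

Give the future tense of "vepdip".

"vepdip" has last vowel 'i'. The stems whose last vowel is 'i' (bofih → mibofihori, fuwighih → mifuwighihori, fawih → mifawihori) add mi- … -ori around the stem.
The other pattern: stems whose last vowel is 'e' repeat the first consonant+vowel as a prefix.
So vepdip → mivepdipori.

mivepdipori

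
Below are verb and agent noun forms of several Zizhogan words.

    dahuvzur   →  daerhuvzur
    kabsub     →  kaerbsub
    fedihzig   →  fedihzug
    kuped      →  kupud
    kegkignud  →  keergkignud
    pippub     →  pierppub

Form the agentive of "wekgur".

weerkgur

kegkignud and kuped both end in -d yet inflect differently (keergkignud, kupud), so the final letter is not what conditions the rule; the last vowel is.
"wekgur" has last vowel 'u'. The stems whose last vowel is 'u' (kegkignud → keergkignud, kabsub → kaerbsub, pippub → pierppub) insert -er- after the first vowel.
So wekgur → weerkgur.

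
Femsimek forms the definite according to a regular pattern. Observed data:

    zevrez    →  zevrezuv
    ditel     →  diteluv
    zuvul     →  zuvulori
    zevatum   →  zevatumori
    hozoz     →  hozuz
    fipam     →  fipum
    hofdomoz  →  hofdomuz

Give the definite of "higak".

higuk

ditel and zuvul both end in -l yet inflect differently (diteluv, zuvulori), so the final letter is not what conditions the rule; the last vowel is.
"higak" has last vowel 'a'. The one such stem in the data (fipam → fipum) changes the last vowel to 'u' (as do hozoz, hofdomoz), so the same rule applies.
The other patterns: stems whose last vowel is 'e' add -uv; stems whose last vowel is 'u' add -ori.
So higak → higuk.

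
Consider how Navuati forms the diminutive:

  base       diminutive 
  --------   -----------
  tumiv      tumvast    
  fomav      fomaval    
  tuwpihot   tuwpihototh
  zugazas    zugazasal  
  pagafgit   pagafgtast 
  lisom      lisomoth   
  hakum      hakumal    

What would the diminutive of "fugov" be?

fugovoth

tuwpihot and pagafgit both end in -t yet inflect differently (tuwpihototh, pagafgtast), so the final letter is not what conditions the rule; the last vowel is.
"fugov" has last vowel 'o'. The stems whose last vowel is 'o' (tuwpihot → tuwpihototh, lisom → lisomoth) add -oth.
So fugov → fugovoth.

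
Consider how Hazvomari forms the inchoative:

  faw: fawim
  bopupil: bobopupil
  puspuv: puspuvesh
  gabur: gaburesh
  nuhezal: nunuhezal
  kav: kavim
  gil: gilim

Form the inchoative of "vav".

kav and puspuv both end in -v yet inflect differently (kavim, puspuvesh), so the final letter is not what conditions the rule; the number of vowels is.
"vav" has 1 vowel. The stems with 1 vowel (gil → gilim, kav → kavim, faw → fawim) add -im.
The other patterns: stems with 2 vowels add -esh; stems with 3 vowels repeat the first consonant+vowel as a prefix.
So vav → vavim.

vavim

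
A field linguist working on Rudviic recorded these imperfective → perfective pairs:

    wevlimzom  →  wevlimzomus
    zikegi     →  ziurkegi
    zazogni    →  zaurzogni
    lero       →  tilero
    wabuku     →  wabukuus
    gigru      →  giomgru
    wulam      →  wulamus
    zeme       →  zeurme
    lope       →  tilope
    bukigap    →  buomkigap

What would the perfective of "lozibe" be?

tilozibe

wabuku and gigru both end in -u yet inflect differently (wabukuus, giomgru), so the final letter is not what conditions the rule; the first letter is.
"lozibe" begins with l-. The stems beginning with l- (lope → tilope, lero → tilero) add the prefix ti-.
So lozibe → tilozibe.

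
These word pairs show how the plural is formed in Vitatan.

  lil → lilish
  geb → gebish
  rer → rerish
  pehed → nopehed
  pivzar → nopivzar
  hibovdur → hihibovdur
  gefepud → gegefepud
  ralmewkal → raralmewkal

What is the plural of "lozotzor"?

"lozotzor" has 3 vowels. The stems with 3 vowels (hibovdur → hihibovdur, gefepud → gegefepud, ralmewkal → raralmewkal) repeat the first consonant+vowel as a prefix.
The other patterns: stems with 1 vowel add -ish; stems with 2 vowels add the prefix no-.
So lozotzor → lolozotzor.

lolozotzor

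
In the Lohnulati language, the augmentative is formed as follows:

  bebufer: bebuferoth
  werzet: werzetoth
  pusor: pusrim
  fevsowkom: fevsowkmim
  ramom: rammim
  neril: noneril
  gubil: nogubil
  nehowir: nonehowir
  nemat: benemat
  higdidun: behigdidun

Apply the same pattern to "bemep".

bemepoth

bebufer and pusor both end in -r yet inflect differently (bebuferoth, pusrim), so the final letter is not what conditions the rule; the last vowel is.
"bemep" has last vowel 'e'. The stems whose last vowel is 'e' (bebufer → bebuferoth, werzet → werzetoth) add -oth.
The other patterns: stems whose last vowel is 'o' delete the last vowel and add -im; stems whose last vowel is 'i' add the prefix no-; stems whose last vowel is 'a' or 'u' add the prefix be-.
So bemep → bemepoth.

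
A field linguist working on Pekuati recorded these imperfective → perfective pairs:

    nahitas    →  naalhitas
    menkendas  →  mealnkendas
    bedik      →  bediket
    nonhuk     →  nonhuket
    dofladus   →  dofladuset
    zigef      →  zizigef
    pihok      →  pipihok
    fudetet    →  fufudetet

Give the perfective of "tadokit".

"tadokit" has last vowel 'i'. The one such stem in the data (bedik → bediket) adds -et, so the same rule applies.
The other patterns: stems whose last vowel is 'a' insert -al- after the first vowel; stems whose last vowel is 'e' or 'o' repeat the first consonant+vowel as a prefix.
So tadokit → tadokitet.

tadokitet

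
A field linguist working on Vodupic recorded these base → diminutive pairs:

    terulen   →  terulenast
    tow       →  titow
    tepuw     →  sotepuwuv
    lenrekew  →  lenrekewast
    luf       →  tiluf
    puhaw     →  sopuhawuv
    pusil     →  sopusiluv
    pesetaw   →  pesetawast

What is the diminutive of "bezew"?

sobezewuv

tow and puhaw both end in -w yet inflect differently (titow, sopuhawuv), so the final letter is not what conditions the rule; the number of vowels is.
"bezew" has 2 vowels. The stems with 2 vowels (puhaw → sopuhawuv, tepuw → sotepuwuv, pusil → sopusiluv) add so- … -uv around the stem.
So bezew → sobezewuv.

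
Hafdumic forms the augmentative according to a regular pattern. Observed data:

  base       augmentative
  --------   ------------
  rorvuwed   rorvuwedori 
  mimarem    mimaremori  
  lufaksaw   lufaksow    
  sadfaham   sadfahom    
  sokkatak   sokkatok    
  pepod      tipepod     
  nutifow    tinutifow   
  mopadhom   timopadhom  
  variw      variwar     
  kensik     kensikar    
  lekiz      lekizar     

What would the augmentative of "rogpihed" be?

rogpihedori

"rogpihed" has last vowel 'e'. The stems whose last vowel is 'e' (rorvuwed → rorvuwedori, mimarem → mimaremori) add -ori.
The other patterns: stems whose last vowel is 'a' change the last vowel to 'o'; stems whose last vowel is 'o' add the prefix ti-; stems whose last vowel is 'i' add -ar.
So rogpihed → rogpihedori.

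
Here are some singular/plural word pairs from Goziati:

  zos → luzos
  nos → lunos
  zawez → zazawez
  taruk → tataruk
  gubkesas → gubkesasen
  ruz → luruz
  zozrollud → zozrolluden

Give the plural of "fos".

lufos

ruz and zawez both end in -z yet inflect differently (luruz, zazawez), so the final letter is not what conditions the rule; the number of vowels is.
"fos" has 1 vowel. The stems with 1 vowel (zos → luzos, ruz → luruz, nos → lunos) add the prefix lu-.
The other patterns: stems with 2 vowels repeat the first consonant+vowel as a prefix; stems with 3 vowels add -en.
So fos → lufos.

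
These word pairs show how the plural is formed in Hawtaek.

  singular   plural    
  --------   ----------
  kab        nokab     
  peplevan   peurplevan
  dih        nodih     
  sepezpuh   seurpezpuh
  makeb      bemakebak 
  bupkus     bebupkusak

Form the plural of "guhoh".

beguhohak

kab and makeb both end in -b yet inflect differently (nokab, bemakebak), so the final letter is not what conditions the rule; the number of vowels is.
"guhoh" has 2 vowels. The stems with 2 vowels (makeb → bemakebak, bupkus → bebupkusak) add be- … -ak around the stem.
The other patterns: stems with 1 vowel add the prefix no-; stems with 3 vowels insert -ur- after the first vowel.
So guhoh → beguhohak.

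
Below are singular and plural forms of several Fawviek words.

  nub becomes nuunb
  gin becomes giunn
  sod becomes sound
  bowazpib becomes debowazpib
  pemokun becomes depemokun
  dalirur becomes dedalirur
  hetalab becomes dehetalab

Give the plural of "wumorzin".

dewumorzin

nub and bowazpib both end in -b yet inflect differently (nuunb, debowazpib), so the final letter is not what conditions the rule; the number of vowels is.
"wumorzin" has 3 vowels. The stems with 3 vowels (bowazpib → debowazpib, pemokun → depemokun, dalirur → dedalirur) add the prefix de-.
The other pattern: stems with 1 vowel insert -un- after the first vowel.
So wumorzin → dewumorzin.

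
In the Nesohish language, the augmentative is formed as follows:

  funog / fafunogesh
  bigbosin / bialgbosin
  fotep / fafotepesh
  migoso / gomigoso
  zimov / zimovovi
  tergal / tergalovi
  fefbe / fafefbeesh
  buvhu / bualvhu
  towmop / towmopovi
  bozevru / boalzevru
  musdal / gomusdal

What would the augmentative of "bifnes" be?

towmop and fotep both end in -p yet inflect differently (towmopovi, fafotepesh), so the final letter is not what conditions the rule; the first letter is.
"bifnes" begins with b-. The stems beginning with b- (bozevru → boalzevru, bigbosin → bialgbosin, buvhu → bualvhu) insert -al- after the first vowel.
The other patterns: stems beginning with t- or z- add -ovi; stems beginning with f- add fa- … -esh around the stem; stems beginning with m- add the prefix go-.
So bifnes → bialfnes.

bialfnes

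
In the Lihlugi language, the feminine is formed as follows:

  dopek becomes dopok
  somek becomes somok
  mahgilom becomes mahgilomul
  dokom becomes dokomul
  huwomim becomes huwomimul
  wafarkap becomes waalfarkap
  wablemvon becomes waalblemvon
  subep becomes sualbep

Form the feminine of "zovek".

zovok

mahgilom and wablemvon both have last vowel 'o' yet inflect differently (mahgilomul, waalblemvon), so the last vowel is not what conditions the rule; the final letter is.
"zovek" ends in -k. The stems ending in -k (dopek → dopok, somek → somok) change the last vowel to 'o'.
The other patterns: stems ending in -m add -ul; stems ending in -n or -p insert -al- after the first vowel.
So zovek → zovok.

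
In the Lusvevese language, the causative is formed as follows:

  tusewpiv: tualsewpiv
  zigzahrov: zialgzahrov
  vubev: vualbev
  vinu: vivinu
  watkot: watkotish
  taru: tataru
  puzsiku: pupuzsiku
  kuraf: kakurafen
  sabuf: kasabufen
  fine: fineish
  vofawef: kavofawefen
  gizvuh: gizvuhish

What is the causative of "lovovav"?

loalvovav

puzsiku and sabuf both have last vowel 'u' yet inflect differently (pupuzsiku, kasabufen), so the last vowel is not what conditions the rule; the final letter is.
"lovovav" ends in -v. The stems ending in -v (zigzahrov → zialgzahrov, tusewpiv → tualsewpiv, vubev → vualbev) insert -al- after the first vowel.
The other patterns: stems ending in -u repeat the first consonant+vowel as a prefix; stems ending in -f add ka- … -en around the stem; stems ending in -e, -h or -t add -ish.
So lovovav → loalvovav.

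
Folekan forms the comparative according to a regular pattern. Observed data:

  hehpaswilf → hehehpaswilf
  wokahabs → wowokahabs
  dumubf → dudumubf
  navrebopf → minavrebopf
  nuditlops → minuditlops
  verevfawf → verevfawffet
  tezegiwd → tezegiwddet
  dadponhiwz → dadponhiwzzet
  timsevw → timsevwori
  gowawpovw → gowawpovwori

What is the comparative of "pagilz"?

papagilz

hehpaswilf and navrebopf both end in -f yet inflect differently (hehehpaswilf, minavrebopf), so the final letter is not what conditions the rule; the second-to-last letter is.
"pagilz" has second-to-last letter 'l'. The one such stem in the data (hehpaswilf → hehehpaswilf) repeats the first consonant+vowel as a prefix (as do wokahabs, dumubf), so the same rule applies.
So pagilz → papagilz.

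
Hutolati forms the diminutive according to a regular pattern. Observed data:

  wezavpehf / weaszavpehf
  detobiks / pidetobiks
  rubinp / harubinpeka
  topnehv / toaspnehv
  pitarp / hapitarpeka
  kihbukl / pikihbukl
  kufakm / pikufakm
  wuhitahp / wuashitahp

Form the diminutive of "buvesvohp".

buasvesvohp

"buvesvohp" has second-to-last letter 'h'. The stems whose second-to-last letter is 'h' (topnehv → toaspnehv, wuhitahp → wuashitahp, wezavpehf → weaszavpehf) insert -as- after the first vowel.
So buvesvohp → buasvesvohp.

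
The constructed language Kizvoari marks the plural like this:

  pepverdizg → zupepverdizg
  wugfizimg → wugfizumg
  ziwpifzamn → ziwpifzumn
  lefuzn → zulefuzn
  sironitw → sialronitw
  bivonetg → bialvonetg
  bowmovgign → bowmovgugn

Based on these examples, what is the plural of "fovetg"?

"fovetg" has second-to-last letter 't'. The stems whose second-to-last letter is 't' (bivonetg → bialvonetg, sironitw → sialronitw) insert -al- after the first vowel.
The other patterns: stems whose second-to-last letter is 'z' add the prefix zu-; stems whose second-to-last letter is 'g' or 'm' change the last vowel to 'u'.
So fovetg → foalvetg.

foalvetg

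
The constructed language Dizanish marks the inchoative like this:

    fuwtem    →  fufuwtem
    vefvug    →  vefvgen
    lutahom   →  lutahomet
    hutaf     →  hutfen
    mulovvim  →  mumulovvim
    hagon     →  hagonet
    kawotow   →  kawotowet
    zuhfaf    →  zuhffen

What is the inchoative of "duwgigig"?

duduwgigig

"duwgigig" has last vowel 'i'. The one such stem in the data (mulovvim → mumulovvim) repeats the first consonant+vowel as a prefix (as does fuwtem), so the same rule applies.
The other patterns: stems whose last vowel is 'o' add -et; stems whose last vowel is 'a' or 'u' delete the last vowel and add -en.
So duwgigig → duduwgigig.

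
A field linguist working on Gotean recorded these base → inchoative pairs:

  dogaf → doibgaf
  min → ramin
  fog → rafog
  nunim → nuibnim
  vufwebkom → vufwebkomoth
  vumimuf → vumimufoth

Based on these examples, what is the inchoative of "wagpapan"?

nunim and vufwebkom both end in -m yet inflect differently (nuibnim, vufwebkomoth), so the final letter is not what conditions the rule; the number of vowels is.
"wagpapan" has 3 vowels. The stems with 3 vowels (vufwebkom → vufwebkomoth, vumimuf → vumimufoth) add -oth.
The other patterns: stems with 1 vowel add the prefix ra-; stems with 2 vowels insert -ib- after the first vowel.
So wagpapan → wagpapanoth.

wagpapanoth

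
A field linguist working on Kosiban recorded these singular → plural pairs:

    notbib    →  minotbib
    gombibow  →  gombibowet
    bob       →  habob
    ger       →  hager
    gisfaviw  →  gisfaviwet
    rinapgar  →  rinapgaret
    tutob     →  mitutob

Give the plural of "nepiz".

bob and tutob both end in -b yet inflect differently (habob, mitutob), so the final letter is not what conditions the rule; the number of vowels is.
"nepiz" has 2 vowels. The stems with 2 vowels (tutob → mitutob, notbib → minotbib) add the prefix mi-.
The other patterns: stems with 1 vowel add the prefix ha-; stems with 3 vowels add -et.
So nepiz → minepiz.

minepiz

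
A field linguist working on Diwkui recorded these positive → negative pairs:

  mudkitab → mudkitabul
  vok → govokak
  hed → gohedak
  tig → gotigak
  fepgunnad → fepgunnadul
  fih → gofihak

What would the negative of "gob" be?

gogobak

"gob" has 1 vowel. The stems with 1 vowel (hed → gohedak, vok → govokak, tig → gotigak) add go- … -ak around the stem.
So gob → gogobak.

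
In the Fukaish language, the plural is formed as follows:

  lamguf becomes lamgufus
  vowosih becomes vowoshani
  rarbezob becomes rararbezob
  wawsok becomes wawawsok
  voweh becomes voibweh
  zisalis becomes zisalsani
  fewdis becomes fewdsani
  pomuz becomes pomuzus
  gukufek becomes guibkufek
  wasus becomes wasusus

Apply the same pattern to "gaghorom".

gagaghorom

zisalis and wasus both end in -s yet inflect differently (zisalsani, wasusus), so the final letter is not what conditions the rule; the last vowel is.
"gaghorom" has last vowel 'o'. The stems whose last vowel is 'o' (wawsok → wawawsok, rarbezob → rararbezob) repeat the first consonant+vowel as a prefix.
The other patterns: stems whose last vowel is 'i' delete the last vowel and add -ani; stems whose last vowel is 'u' add -us; stems whose last vowel is 'e' insert -ib- after the first vowel.
So gaghorom → gagaghorom.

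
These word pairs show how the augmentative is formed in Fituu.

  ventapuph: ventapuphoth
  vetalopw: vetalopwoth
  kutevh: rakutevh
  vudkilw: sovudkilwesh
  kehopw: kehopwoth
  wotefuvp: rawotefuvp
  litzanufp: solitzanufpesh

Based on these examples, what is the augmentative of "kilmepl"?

kilmeploth

ventapuph and kutevh both end in -h yet inflect differently (ventapuphoth, rakutevh), so the final letter is not what conditions the rule; the second-to-last letter is.
"kilmepl" has second-to-last letter 'p'. The stems whose second-to-last letter is 'p' (kehopw → kehopwoth, ventapuph → ventapuphoth, vetalopw → vetalopwoth) add -oth.
So kilmepl → kilmeploth.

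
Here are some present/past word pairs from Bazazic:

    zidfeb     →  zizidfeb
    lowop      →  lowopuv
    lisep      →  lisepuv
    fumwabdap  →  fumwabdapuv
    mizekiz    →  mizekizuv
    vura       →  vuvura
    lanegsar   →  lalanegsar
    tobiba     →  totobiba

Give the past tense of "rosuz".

rosuzuv

fumwabdap and lanegsar both have last vowel 'a' yet inflect differently (fumwabdapuv, lalanegsar), so the last vowel is not what conditions the rule; the final letter is.
"rosuz" ends in -z. The one such stem in the data (mizekiz → mizekizuv) adds -uv, so the same rule applies.
So rosuz → rosuzuv.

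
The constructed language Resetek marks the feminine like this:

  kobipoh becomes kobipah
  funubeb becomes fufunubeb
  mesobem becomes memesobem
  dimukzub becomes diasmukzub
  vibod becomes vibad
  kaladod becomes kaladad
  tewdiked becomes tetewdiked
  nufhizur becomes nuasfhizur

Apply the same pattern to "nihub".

kaladod and tewdiked both end in -d yet inflect differently (kaladad, tetewdiked), so the final letter is not what conditions the rule; the last vowel is.
"nihub" has last vowel 'u'. The stems whose last vowel is 'u' (nufhizur → nuasfhizur, dimukzub → diasmukzub) insert -as- after the first vowel.
So nihub → niashub.

niashub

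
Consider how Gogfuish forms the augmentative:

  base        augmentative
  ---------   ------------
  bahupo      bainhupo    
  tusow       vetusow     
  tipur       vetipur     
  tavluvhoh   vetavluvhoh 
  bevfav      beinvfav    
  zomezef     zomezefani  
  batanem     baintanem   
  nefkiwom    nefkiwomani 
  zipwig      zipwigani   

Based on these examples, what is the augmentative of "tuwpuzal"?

"tuwpuzal" begins with t-. The stems beginning with t- (tusow → vetusow, tipur → vetipur, tavluvhoh → vetavluvhoh) add the prefix ve-.
The other patterns: stems beginning with b- insert -in- after the first vowel; stems beginning with n- or z- add -ani.
So tuwpuzal → vetuwpuzal.

vetuwpuzal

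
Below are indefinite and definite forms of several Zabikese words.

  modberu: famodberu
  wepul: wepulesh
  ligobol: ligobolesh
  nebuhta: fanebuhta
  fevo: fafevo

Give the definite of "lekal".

wepul and modberu both have last vowel 'u' yet inflect differently (wepulesh, famodberu), so the last vowel is not what conditions the rule; whether the stem ends in a vowel or a consonant is.
"lekal" ends in a consonant. The stems ending in a consonant (wepul → wepulesh, ligobol → ligobolesh) add -esh.
The other pattern: stems ending in a vowel add the prefix fa-.
So lekal → lekalesh.

lekalesh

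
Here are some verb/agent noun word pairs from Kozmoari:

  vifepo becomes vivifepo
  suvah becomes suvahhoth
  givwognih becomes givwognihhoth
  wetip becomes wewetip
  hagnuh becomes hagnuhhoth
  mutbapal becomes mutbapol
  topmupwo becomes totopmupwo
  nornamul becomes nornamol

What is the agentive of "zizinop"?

wetip and givwognih both have last vowel 'i' yet inflect differently (wewetip, givwognihhoth), so the last vowel is not what conditions the rule; the final letter is.
"zizinop" ends in -p. The one such stem in the data (wetip → wewetip) repeats the first consonant+vowel as a prefix (as do topmupwo, vifepo), so the same rule applies.
The other patterns: stems ending in -h double the final consonant and add -oth; stems ending in -l change the last vowel to 'o'.
So zizinop → zizizinop.

zizizinop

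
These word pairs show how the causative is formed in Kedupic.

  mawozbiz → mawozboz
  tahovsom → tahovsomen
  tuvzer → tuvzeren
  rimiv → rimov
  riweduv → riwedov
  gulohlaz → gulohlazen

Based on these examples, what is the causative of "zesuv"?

"zesuv" has last vowel 'u'. The one such stem in the data (riweduv → riwedov) changes the last vowel to 'o' (as do rimiv, mawozbiz), so the same rule applies.
So zesuv → zesov.

zesov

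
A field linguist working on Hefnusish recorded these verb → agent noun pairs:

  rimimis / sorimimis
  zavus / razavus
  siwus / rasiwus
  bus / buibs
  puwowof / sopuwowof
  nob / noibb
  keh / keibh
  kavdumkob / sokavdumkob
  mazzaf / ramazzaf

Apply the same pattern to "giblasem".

bus and zavus both end in -s yet inflect differently (buibs, razavus), so the final letter is not what conditions the rule; the number of vowels is.
"giblasem" has 3 vowels. The stems with 3 vowels (rimimis → sorimimis, kavdumkob → sokavdumkob, puwowof → sopuwowof) add the prefix so-.
The other patterns: stems with 1 vowel insert -ib- after the first vowel; stems with 2 vowels add the prefix ra-.
So giblasem → sogiblasem.

sogiblasem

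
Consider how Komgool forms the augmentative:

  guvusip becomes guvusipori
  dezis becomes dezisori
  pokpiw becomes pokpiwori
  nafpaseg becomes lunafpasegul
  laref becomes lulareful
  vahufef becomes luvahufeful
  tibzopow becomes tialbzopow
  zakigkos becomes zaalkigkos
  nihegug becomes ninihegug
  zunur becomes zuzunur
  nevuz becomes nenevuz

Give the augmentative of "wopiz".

pokpiw and tibzopow both end in -w yet inflect differently (pokpiwori, tialbzopow), so the final letter is not what conditions the rule; the last vowel is.
"wopiz" has last vowel 'i'. The stems whose last vowel is 'i' (guvusip → guvusipori, dezis → dezisori, pokpiw → pokpiwori) add -ori.
So wopiz → wopizori.

wopizori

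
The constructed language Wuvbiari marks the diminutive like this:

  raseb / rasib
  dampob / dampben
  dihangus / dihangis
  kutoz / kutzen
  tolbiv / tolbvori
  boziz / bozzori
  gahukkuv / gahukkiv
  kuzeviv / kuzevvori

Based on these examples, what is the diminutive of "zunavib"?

kutoz and boziz both end in -z yet inflect differently (kutzen, bozzori), so the final letter is not what conditions the rule; the last vowel is.
"zunavib" has last vowel 'i'. The stems whose last vowel is 'i' (kuzeviv → kuzevvori, tolbiv → tolbvori, boziz → bozzori) delete the last vowel and add -ori.
The other patterns: stems whose last vowel is 'o' delete the last vowel and add -en; stems whose last vowel is 'e' or 'u' change the last vowel to 'i'.
So zunavib → zunavbori.

zunavbori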